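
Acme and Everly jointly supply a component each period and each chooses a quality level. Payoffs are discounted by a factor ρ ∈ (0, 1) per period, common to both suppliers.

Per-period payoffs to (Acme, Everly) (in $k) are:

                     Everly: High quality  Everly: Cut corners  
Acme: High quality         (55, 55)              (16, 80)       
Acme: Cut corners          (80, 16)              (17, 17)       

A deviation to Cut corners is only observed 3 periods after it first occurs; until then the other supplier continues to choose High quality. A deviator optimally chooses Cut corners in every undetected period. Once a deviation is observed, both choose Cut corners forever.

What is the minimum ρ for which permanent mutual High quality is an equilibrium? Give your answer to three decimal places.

0.735

Deviating for the 3 undetected periods gains 80−55 = 25 per period over cooperation, then loses 55−17 = 38 per period forever once punishment starts.
Gain: 25(1 + ρ + … + ρ^2); loss: 38·ρ^3/(1−ρ).
No profitable deviation ⇔ 25(1−ρ^3) ≤ 38·ρ^3, i.e. ρ^3 ≥ 25/(25+38) = 25/63.
Hence ρ ≥ (25/63)^(1/3) ≈ 0.735.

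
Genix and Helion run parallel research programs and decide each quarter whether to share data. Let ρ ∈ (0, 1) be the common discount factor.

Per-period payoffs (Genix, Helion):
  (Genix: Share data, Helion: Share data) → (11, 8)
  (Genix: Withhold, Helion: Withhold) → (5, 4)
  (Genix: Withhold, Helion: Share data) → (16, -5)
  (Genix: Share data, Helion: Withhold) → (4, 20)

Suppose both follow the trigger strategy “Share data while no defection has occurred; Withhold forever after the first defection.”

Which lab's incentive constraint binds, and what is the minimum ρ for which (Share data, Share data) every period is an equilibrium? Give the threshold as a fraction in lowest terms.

Helion; ρ ≥ 3/4

Genix's threshold: (16−11)/(16−5) = 5/11.
Helion's threshold: (20−8)/(20−4) = 3/4.
5/11 < 3/4, so Helion binds and ρ* = 3/4.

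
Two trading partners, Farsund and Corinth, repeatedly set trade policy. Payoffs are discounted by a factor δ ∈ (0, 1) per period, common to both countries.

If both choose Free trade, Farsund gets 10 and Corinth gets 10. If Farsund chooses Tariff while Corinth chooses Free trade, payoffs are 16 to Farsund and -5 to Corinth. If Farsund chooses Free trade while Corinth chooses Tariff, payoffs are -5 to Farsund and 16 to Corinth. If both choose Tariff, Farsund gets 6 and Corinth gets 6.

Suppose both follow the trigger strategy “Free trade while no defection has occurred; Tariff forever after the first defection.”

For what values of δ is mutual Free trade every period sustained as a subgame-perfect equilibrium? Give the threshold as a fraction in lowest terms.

3/5

One-period gain from deviating is 16 − 10 = 6. The loss is 10 − 6 = 4 in every subsequent period, with present value 4·δ/(1−δ).
Deviation is unprofitable when 4·δ/(1−δ) ≥ 6, i.e. δ/(1−δ) ≥ 3/2.
Equivalently δ ≥ 6/(6+4) = 3/5.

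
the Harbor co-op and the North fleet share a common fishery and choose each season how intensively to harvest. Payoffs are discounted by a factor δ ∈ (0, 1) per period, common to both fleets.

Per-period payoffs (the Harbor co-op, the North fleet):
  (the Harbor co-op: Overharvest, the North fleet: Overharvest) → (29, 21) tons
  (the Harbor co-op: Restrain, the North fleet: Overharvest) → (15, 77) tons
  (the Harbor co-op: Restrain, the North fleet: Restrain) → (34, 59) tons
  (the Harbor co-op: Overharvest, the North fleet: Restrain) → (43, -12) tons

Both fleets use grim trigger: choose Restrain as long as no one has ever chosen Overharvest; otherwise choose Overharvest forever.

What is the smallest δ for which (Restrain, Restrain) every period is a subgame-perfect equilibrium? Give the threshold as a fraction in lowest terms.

9/14

the Harbor co-op's threshold: (43−34)/(43−29) = 9/14.
the North fleet's threshold: (77−59)/(77−21) = 9/28.
9/14 > 9/28, so the Harbor co-op binds and δ* = 9/14.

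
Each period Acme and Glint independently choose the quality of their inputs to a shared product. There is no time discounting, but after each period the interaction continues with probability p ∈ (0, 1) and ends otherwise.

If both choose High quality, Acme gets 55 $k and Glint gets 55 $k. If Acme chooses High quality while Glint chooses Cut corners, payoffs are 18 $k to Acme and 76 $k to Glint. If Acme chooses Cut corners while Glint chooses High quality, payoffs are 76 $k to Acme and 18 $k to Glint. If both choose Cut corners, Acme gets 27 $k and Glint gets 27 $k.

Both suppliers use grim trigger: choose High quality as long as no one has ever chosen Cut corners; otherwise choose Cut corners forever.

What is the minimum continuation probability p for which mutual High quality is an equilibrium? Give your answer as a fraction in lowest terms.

With no time discounting, the continuation probability p plays the role of the discount factor.
Grim-trigger IC: 55/(1−p) ≥ 76 + 27p/(1−p) ⇒ p ≥ (76−55)/(76−27) = 3/7.

3/7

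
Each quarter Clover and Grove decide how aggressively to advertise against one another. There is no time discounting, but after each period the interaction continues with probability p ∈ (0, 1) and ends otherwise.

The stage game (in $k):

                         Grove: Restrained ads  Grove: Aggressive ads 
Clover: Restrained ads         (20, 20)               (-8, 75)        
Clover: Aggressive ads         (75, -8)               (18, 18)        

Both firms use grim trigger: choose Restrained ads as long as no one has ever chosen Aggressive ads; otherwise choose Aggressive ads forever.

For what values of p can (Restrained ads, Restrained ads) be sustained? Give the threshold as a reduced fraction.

55/57

Expected cooperation value is 20 + p·20 + p²·20 + … = 20/(1−p); deviation gives 75 + p·18/(1−p).
20 ≥ 75(1−p) + 18p ⇒ 57p ≥ 55 ⇒ p ≥ 55/57.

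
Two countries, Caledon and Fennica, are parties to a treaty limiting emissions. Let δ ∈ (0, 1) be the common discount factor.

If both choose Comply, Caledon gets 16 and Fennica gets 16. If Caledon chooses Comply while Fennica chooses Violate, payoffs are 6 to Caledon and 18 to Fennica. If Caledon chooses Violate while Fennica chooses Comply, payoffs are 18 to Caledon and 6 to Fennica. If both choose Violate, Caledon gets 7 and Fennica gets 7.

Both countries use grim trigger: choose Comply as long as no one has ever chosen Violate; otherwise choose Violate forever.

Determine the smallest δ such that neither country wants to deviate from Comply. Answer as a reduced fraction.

One-period gain from deviating is 18 − 16 = 2. The loss is 16 − 7 = 9 in every subsequent period, with present value 9·δ/(1−δ).
Deviation is unprofitable when 9·δ/(1−δ) ≥ 2, i.e. δ/(1−δ) ≥ 2/9.
Equivalently δ ≥ 2/(2+9) = 2/11.

2/11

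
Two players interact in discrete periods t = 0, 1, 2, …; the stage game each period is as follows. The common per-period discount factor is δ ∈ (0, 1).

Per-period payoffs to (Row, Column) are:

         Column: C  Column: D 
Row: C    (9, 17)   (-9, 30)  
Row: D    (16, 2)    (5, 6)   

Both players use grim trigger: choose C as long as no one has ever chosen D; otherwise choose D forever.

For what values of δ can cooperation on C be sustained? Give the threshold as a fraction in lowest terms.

For Row: deviation gain 16−9 = 7, per-period punishment loss 9−5 = 4. IC gives δ ≥ 7/11.
For Column: gain 13, loss 11 per period, so δ ≥ 13/24.
The tighter constraint is Row's, so cooperation needs δ ≥ 7/11.

7/11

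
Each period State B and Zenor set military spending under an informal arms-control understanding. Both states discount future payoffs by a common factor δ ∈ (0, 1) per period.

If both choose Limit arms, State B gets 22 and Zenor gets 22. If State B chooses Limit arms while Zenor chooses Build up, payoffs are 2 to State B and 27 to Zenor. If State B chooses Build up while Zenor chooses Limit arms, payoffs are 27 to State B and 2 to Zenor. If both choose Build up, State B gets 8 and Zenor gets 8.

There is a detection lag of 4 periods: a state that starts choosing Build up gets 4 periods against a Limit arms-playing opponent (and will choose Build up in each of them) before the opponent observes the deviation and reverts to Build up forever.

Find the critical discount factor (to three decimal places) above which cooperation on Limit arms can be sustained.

The best deviation is to choose Build up for all 4 undetected periods, earning 27 each, then 8 forever once detected.
Deviation value: 27(1−δ^4)/(1−δ) + 8δ^4/(1−δ); cooperation value: 22/(1−δ).
IC: 22 ≥ 27(1−δ^4) + 8δ^4 = 27 − 19δ^4.
So δ^4 ≥ 5/19, giving δ ≥ (5/19)^(1/4) ≈ 0.716.

0.716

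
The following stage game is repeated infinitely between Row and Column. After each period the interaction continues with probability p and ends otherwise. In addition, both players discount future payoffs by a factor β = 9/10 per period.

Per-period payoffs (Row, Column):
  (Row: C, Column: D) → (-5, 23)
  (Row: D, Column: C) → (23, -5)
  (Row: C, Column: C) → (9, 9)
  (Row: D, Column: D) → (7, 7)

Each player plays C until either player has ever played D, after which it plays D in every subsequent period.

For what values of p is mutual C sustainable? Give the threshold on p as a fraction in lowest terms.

With continuation probability p and discount β, the effective per-period discount factor is βp.
Grim-trigger IC: βp ≥ (23−9)/(23−7) = 7/8.
So p ≥ (7/8)/(9/10) = 35/36.

35/36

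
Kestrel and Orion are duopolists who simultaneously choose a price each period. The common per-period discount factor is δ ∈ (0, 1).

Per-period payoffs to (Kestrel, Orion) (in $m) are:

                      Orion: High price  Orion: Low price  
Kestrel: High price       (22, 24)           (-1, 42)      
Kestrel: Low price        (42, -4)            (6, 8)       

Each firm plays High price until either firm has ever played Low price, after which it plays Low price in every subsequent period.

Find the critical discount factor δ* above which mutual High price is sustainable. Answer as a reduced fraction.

Kestrel: cooperation gives 22 each period; deviation gives 42 once then 6 forever.
  22/(1−δ) ≥ 42 + 6δ/(1−δ) ⇒ δ ≥ 20/36 = 5/9.
Orion: cooperation gives 24 each period; deviation gives 42 once then 8 forever.
  δ ≥ 18/34 = 9/17.
Both must hold, so the binding constraint is Kestrel's: δ ≥ 5/9.

5/9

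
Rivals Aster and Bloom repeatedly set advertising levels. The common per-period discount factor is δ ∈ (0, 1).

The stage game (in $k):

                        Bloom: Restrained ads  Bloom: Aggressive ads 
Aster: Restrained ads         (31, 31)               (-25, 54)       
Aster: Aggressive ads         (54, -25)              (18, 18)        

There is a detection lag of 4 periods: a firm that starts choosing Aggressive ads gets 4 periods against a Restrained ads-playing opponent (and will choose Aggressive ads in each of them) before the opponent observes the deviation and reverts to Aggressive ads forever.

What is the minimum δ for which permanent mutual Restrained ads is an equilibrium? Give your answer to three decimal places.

The best deviation is to choose Aggressive ads for all 4 undetected periods, earning 54 each, then 18 forever once detected.
Deviation value: 54(1−δ^4)/(1−δ) + 18δ^4/(1−δ); cooperation value: 31/(1−δ).
IC: 31 ≥ 54(1−δ^4) + 18δ^4 = 54 − 36δ^4.
So δ^4 ≥ 23/36, giving δ ≥ (23/36)^(1/4) ≈ 0.894.

0.894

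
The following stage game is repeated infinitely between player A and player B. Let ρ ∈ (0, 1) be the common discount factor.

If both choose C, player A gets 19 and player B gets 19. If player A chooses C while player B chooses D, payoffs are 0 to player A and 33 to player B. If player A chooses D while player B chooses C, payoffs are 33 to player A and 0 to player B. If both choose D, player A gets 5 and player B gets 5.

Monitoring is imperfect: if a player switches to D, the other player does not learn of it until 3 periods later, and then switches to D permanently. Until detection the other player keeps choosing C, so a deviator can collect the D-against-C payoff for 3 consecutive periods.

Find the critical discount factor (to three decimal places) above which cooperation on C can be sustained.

The best deviation is to choose D for all 3 undetected periods, earning 33 each, then 5 forever once detected.
Deviation value: 33(1−ρ^3)/(1−ρ) + 5ρ^3/(1−ρ); cooperation value: 19/(1−ρ).
IC: 19 ≥ 33(1−ρ^3) + 5ρ^3 = 33 − 28ρ^3.
So ρ^3 ≥ 14/28 = 1/2, giving ρ ≥ (1/2)^(1/3) ≈ 0.794.

0.794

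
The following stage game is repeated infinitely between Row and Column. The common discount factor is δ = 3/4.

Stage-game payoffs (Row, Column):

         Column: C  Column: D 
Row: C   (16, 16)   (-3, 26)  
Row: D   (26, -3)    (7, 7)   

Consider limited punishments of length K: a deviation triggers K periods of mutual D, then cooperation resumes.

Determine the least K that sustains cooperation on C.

No profitable deviation requires (16−7)(δ+…+δ^K) ≥ 26−16, i.e. δ+…+δ^K ≥ 10/9 ≈ 1.1111.
With δ = 3/4, the partial sums are K=1: 0.7500, K=2: 1.3125.
K = 2 is the first length at which the sum reaches 1.1111.

2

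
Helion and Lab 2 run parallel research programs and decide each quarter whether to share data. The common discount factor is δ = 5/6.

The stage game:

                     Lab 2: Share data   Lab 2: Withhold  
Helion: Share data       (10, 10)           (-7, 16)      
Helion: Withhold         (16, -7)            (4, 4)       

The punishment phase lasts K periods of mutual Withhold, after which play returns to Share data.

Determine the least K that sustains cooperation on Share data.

IC: δ(1−δ^K)/(1−δ) ≥ (16−10)/(10−4) = 1.
With δ = 5/6: need 1 − δ^K ≥ 1·(1−5/6)/(5/6), i.e. δ^K ≤ 0.8000.
Since (5/6)^1 = 0.8333 and (5/6)^2 = 0.6944, the smallest such K is 2.

2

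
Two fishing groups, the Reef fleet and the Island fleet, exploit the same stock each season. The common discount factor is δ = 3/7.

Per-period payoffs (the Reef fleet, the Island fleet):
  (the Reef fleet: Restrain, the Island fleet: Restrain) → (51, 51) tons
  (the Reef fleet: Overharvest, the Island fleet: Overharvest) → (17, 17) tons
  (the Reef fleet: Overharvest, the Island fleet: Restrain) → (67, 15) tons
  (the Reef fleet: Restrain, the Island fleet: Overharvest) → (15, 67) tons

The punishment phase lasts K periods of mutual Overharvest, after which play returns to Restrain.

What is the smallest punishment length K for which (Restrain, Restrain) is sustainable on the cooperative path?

Need Σ_{k=1}^{K} δ^k ≥ (67−51)/(51−17) = 0.4706 at δ = 3/7.
At K = 1 the sum is 0.4286 < 0.4706; at K = 2 it is 0.6122 ≥ 0.4706.
So the minimum punishment length is K = 2.

2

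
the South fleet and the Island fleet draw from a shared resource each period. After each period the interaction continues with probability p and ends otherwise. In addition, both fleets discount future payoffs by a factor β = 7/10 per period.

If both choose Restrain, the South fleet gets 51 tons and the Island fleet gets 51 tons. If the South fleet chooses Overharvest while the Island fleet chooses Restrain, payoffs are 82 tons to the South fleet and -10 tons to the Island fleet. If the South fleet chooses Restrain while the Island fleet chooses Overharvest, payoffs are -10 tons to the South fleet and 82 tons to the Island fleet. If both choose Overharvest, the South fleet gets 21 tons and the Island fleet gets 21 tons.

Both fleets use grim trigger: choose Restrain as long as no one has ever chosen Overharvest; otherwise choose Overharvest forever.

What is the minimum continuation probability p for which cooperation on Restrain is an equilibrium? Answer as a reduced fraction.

310/427

Expected continuation weight on next period's payoff is β·p = 7/10·p, which plays the role of the discount factor.
Cooperation requires 7/10·p ≥ (82−51)/(82−21) = 31/61, hence p ≥ 310/427.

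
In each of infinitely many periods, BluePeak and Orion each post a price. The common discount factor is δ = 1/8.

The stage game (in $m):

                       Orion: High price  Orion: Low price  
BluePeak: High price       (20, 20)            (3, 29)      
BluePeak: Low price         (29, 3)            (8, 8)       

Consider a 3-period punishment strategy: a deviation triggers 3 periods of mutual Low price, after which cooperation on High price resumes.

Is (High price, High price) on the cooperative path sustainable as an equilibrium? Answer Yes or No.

No

Comparing payoff streams over the 4 periods until play realigns: cooperate → 20(1+δ+…+δ^3); deviate → 29 + 8(δ+…+δ^3).
Cooperation is sustained iff (20−8)(δ+…+δ^3) ≥ 29−20.
δ+…+δ^3 = 1/8·(1−(1/8)^3)/(1−1/8) = 0.1426, and (29−20)/(20−8) = 0.7500.
0.1426 < 0.7500, so cooperation is not sustainable.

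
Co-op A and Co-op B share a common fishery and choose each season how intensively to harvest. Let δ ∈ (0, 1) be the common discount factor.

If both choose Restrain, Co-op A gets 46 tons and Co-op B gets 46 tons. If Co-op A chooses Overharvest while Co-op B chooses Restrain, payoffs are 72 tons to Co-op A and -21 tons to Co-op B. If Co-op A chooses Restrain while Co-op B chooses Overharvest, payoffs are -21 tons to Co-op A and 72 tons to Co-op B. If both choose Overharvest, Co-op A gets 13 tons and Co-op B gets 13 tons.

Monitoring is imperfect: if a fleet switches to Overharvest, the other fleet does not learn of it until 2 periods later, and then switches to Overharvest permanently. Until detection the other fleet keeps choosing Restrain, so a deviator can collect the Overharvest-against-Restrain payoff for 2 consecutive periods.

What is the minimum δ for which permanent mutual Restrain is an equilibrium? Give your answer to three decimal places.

0.664

The best deviation is to choose Overharvest for all 2 undetected periods, earning 72 each, then 13 forever once detected.
Deviation value: 72(1−δ^2)/(1−δ) + 13δ^2/(1−δ); cooperation value: 46/(1−δ).
IC: 46 ≥ 72(1−δ^2) + 13δ^2 = 72 − 59δ^2.
So δ^2 ≥ 26/59, giving δ ≥ (26/59)^(1/2) ≈ 0.664.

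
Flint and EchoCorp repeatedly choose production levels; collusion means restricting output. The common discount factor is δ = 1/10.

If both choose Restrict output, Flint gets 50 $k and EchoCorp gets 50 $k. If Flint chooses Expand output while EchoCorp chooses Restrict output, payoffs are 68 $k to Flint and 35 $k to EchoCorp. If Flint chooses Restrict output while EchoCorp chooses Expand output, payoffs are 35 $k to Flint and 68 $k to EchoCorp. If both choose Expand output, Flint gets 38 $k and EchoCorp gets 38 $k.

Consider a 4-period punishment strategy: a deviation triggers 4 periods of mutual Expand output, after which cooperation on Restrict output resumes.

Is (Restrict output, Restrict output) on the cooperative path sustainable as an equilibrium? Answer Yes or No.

No

IC: δ+…+δ^4 ≥ (68−50)/(50−38) = 3/2.
At δ = 1/10: partial sum = 0.1111 < 1.5000. Cooperation not sustainable.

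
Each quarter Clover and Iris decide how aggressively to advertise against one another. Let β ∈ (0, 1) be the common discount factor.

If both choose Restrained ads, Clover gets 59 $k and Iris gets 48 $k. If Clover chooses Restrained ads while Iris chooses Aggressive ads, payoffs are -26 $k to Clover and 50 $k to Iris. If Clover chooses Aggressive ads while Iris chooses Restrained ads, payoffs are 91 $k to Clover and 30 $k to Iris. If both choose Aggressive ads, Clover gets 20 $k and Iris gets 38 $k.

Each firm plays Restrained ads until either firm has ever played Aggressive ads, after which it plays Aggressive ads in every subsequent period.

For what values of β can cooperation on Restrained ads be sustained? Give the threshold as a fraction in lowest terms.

Clover's threshold: (91−59)/(91−20) = 32/71.
Iris's threshold: (50−48)/(50−38) = 1/6.
32/71 > 1/6, so Clover binds and β* = 32/71.

32/71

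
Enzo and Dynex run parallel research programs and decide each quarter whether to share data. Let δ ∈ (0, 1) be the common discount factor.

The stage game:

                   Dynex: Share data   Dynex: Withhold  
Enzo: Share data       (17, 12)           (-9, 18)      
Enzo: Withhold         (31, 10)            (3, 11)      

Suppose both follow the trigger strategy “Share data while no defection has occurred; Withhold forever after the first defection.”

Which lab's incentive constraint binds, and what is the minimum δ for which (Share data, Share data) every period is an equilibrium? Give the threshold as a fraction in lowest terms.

For Enzo: deviation gain 31−17 = 14, per-period punishment loss 17−3 = 14. IC gives δ ≥ 14/28 = 1/2.
For Dynex: gain 6, loss 1 per period, so δ ≥ 6/7.
The tighter constraint is Dynex's, so cooperation needs δ ≥ 6/7.

Dynex; δ ≥ 6/7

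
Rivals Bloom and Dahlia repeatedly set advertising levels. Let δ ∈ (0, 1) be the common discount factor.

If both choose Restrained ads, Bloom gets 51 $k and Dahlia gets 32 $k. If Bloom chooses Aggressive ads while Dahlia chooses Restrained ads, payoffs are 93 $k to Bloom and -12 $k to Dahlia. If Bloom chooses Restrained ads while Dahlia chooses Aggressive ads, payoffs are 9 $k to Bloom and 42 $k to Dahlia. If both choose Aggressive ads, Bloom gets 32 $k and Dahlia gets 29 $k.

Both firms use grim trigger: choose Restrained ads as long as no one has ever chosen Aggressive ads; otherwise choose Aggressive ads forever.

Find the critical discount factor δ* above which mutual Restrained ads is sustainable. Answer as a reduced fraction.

10/13

Bloom's threshold: (93−51)/(93−32) = 42/61.
Dahlia's threshold: (42−32)/(42−29) = 10/13.
42/61 < 10/13, so Dahlia binds and δ* = 10/13.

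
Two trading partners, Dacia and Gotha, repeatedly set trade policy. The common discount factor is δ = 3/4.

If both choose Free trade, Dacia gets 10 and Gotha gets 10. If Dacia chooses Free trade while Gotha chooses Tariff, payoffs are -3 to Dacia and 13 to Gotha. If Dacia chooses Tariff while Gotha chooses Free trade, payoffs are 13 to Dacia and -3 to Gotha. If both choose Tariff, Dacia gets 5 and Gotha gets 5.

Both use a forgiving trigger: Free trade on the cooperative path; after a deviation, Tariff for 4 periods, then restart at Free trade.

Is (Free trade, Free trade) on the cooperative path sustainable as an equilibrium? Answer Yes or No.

IC: δ+…+δ^4 ≥ (13−10)/(10−5) = 3/5.
At δ = 3/4: partial sum = 2.0508 ≥ 0.6000. Cooperation sustainable.

Yes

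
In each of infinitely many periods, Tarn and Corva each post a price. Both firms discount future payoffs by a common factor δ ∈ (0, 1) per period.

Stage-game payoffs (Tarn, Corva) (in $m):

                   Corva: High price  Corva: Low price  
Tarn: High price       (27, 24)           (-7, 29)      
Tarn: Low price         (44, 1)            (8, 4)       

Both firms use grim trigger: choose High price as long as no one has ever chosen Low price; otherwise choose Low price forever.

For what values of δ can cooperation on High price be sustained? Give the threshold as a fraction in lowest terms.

17/36

For Tarn: deviation gain 44−27 = 17, per-period punishment loss 27−8 = 19. IC gives δ ≥ 17/36.
For Corva: gain 5, loss 20 per period, so δ ≥ 5/25 = 1/5.
The tighter constraint is Tarn's, so cooperation needs δ ≥ 17/36.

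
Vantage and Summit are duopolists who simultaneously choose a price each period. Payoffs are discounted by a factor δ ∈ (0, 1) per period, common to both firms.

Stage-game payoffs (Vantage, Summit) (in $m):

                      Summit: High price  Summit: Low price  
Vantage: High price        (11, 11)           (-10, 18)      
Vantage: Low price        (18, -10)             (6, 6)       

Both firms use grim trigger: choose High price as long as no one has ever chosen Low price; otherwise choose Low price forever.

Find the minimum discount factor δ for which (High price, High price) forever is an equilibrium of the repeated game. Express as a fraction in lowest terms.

One-period gain from deviating is 18 − 11 = 7. The loss is 11 − 6 = 5 in every subsequent period, with present value 5·δ/(1−δ).
Deviation is unprofitable when 5·δ/(1−δ) ≥ 7, i.e. δ/(1−δ) ≥ 7/5.
Equivalently δ ≥ 7/(7+5) = 7/12.

7/12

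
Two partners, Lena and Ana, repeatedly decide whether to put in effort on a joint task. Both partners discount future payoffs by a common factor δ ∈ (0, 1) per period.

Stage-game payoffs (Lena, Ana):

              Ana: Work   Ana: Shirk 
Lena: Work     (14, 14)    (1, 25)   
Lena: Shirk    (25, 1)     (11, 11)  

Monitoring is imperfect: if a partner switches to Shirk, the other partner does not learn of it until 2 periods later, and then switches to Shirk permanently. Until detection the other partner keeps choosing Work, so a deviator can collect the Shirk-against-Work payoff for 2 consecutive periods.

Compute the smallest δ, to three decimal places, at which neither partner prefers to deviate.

0.886

The best deviation is to choose Shirk for all 2 undetected periods, earning 25 each, then 11 forever once detected.
Deviation value: 25(1−δ^2)/(1−δ) + 11δ^2/(1−δ); cooperation value: 14/(1−δ).
IC: 14 ≥ 25(1−δ^2) + 11δ^2 = 25 − 14δ^2.
So δ^2 ≥ 11/14, giving δ ≥ (11/14)^(1/2) ≈ 0.886.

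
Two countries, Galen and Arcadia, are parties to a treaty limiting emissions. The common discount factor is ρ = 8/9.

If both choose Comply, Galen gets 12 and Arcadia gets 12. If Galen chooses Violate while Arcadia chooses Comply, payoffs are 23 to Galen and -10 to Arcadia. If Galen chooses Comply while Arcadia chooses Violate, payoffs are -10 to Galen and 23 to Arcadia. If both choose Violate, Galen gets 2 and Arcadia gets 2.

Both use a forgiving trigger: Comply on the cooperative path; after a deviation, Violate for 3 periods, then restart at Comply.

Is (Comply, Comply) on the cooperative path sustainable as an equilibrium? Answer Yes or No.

Comparing payoff streams over the 4 periods until play realigns: cooperate → 12(1+ρ+…+ρ^3); deviate → 23 + 2(ρ+…+ρ^3).
Cooperation is sustained iff (12−2)(ρ+…+ρ^3) ≥ 23−12.
ρ+…+ρ^3 = 8/9·(1−(8/9)^3)/(1−8/9) = 2.3813, and (23−12)/(12−2) = 1.1000.
2.3813 ≥ 1.1000, so cooperation is sustainable.

Yes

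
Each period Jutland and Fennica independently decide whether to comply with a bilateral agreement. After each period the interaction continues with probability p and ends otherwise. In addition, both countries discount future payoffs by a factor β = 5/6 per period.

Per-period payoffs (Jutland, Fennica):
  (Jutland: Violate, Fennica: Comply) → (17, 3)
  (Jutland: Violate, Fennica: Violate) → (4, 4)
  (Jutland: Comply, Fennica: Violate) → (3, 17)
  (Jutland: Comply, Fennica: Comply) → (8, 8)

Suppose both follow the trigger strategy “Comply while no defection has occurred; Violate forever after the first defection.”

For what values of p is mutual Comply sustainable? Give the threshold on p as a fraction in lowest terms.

Expected continuation weight on next period's payoff is β·p = 5/6·p, which plays the role of the discount factor.
Cooperation requires 5/6·p ≥ (17−8)/(17−4) = 9/13, hence p ≥ 54/65.

54/65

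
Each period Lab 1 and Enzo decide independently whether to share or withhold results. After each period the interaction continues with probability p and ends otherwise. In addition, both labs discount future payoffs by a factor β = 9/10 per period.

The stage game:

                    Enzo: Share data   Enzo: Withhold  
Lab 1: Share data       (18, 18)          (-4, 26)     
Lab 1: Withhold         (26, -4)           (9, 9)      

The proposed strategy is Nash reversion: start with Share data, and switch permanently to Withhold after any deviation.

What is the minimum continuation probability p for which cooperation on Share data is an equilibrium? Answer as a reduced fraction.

Expected continuation weight on next period's payoff is β·p = 9/10·p, which plays the role of the discount factor.
Cooperation requires 9/10·p ≥ (26−18)/(26−9) = 8/17, hence p ≥ 80/153.

80/153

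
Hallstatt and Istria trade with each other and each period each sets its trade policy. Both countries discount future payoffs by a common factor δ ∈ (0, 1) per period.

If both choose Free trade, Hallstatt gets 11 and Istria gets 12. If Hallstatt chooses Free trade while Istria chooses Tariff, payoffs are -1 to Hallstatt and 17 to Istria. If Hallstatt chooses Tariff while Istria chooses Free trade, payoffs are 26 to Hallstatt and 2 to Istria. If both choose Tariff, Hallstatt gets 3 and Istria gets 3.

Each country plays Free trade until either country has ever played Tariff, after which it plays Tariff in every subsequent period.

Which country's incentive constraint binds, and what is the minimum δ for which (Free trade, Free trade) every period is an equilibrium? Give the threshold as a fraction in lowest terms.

For Hallstatt: deviation gain 26−11 = 15, per-period punishment loss 11−3 = 8. IC gives δ ≥ 15/23.
For Istria: gain 5, loss 9 per period, so δ ≥ 5/14.
The tighter constraint is Hallstatt's, so cooperation needs δ ≥ 15/23.

Hallstatt; δ ≥ 15/23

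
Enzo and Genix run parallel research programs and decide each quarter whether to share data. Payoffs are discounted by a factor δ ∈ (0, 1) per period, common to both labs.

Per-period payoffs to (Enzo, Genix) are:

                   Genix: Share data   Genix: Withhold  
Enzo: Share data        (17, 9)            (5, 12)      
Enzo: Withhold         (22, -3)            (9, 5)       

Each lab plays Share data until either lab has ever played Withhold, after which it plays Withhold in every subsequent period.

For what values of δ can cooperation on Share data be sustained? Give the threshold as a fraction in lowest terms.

3/7

For Enzo: deviation gain 22−17 = 5, per-period punishment loss 17−9 = 8. IC gives δ ≥ 5/13.
For Genix: gain 3, loss 4 per period, so δ ≥ 3/7.
The tighter constraint is Genix's, so cooperation needs δ ≥ 3/7.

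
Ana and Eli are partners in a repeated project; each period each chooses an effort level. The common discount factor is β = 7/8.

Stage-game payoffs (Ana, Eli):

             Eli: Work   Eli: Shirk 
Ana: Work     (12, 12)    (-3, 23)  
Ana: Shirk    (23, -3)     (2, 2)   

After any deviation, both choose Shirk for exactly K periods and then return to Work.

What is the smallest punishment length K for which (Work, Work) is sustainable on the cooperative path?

IC: β(1−β^K)/(1−β) ≥ (23−12)/(12−2) = 11/10.
With β = 7/8: need 1 − β^K ≥ 11/10·(1−7/8)/(7/8), i.e. β^K ≤ 0.8429.
Since (7/8)^1 = 0.8750 and (7/8)^2 = 0.7656, the smallest such K is 2.

2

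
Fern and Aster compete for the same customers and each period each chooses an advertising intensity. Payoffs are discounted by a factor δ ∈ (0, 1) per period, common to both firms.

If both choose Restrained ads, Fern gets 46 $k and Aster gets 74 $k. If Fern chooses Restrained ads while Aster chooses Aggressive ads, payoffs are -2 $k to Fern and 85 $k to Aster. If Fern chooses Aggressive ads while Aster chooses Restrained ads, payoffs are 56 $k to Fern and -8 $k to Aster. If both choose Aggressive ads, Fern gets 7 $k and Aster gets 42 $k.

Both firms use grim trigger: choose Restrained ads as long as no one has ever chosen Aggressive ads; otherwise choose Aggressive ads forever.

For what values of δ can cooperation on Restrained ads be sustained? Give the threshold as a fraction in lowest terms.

11/43

For Fern: deviation gain 56−46 = 10, per-period punishment loss 46−7 = 39. IC gives δ ≥ 10/49.
For Aster: gain 11, loss 32 per period, so δ ≥ 11/43.
The tighter constraint is Aster's, so cooperation needs δ ≥ 11/43.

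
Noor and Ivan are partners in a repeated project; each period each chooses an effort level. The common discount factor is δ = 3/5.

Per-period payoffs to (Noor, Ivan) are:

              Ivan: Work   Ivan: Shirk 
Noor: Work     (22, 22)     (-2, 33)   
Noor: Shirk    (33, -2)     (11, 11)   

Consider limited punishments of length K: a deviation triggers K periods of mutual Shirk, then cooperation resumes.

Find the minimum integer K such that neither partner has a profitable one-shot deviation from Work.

3

No profitable deviation requires (22−11)(δ+…+δ^K) ≥ 33−22, i.e. δ+…+δ^K ≥ 1 ≈ 1.0000.
With δ = 3/5, the partial sums are K=1: 0.6000, K=2: 0.9600, K=3: 1.1760.
K = 3 is the first length at which the sum reaches 1.0000.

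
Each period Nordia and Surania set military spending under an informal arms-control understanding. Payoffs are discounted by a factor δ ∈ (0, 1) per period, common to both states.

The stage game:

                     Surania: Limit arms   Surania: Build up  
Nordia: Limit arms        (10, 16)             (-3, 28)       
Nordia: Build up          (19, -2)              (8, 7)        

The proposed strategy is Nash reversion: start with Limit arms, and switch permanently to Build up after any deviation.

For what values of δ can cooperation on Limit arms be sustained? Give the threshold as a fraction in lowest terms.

9/11

For Nordia: deviation gain 19−10 = 9, per-period punishment loss 10−8 = 2. IC gives δ ≥ 9/11.
For Surania: gain 12, loss 9 per period, so δ ≥ 12/21 = 4/7.
The tighter constraint is Nordia's, so cooperation needs δ ≥ 9/11.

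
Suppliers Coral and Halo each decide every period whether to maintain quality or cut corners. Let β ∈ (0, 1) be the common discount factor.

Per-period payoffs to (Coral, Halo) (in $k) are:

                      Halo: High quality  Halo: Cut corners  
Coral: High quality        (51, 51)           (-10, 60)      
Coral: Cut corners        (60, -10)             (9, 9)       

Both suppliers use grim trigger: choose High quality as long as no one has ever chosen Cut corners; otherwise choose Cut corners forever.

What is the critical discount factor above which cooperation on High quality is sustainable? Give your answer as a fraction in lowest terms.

3/17

Under grim trigger the critical discount factor is (T−C)/(T−P) with T = 60, C = 51, P = 9.
β* = (60−51)/(60−9) = 9/51 = 3/17.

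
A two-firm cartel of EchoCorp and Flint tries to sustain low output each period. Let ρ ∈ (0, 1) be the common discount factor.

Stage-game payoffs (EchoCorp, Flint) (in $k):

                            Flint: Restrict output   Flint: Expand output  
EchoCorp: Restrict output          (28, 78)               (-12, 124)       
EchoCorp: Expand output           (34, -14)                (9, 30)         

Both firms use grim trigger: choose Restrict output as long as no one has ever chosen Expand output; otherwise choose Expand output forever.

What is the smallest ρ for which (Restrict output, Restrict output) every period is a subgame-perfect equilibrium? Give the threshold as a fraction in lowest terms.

For EchoCorp: deviation gain 34−28 = 6, per-period punishment loss 28−9 = 19. IC gives ρ ≥ 6/25.
For Flint: gain 46, loss 48 per period, so ρ ≥ 46/94 = 23/47.
The tighter constraint is Flint's, so cooperation needs ρ ≥ 23/47.

23/47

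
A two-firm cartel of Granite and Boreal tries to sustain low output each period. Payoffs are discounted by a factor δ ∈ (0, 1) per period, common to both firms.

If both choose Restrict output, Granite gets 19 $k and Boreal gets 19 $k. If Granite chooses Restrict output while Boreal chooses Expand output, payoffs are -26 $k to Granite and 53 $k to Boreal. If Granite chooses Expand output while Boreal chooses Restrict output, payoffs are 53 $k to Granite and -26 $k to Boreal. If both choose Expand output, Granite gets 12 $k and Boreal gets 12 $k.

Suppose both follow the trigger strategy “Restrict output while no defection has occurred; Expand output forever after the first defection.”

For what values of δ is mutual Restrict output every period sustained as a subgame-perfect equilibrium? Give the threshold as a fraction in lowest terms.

19/(1−δ) ≥ 53 + 12δ/(1−δ)
19 ≥ 53 − 41δ
δ ≥ 34/41.

34/41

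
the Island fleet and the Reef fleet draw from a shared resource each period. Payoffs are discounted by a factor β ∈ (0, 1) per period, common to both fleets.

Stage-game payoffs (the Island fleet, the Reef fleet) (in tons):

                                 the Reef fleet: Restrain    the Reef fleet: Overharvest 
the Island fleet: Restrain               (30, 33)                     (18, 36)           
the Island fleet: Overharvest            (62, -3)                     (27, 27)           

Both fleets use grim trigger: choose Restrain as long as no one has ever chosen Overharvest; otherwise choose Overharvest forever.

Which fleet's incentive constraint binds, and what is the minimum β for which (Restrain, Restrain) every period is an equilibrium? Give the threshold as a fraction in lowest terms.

the Island fleet; β ≥ 32/35

the Island fleet: cooperation gives 30 each period; deviation gives 62 once then 27 forever.
  30/(1−β) ≥ 62 + 27β/(1−β) ⇒ β ≥ 32/35.
the Reef fleet: cooperation gives 33 each period; deviation gives 36 once then 27 forever.
  β ≥ 3/9 = 1/3.
Both must hold, so the binding constraint is the Island fleet's: β ≥ 32/35.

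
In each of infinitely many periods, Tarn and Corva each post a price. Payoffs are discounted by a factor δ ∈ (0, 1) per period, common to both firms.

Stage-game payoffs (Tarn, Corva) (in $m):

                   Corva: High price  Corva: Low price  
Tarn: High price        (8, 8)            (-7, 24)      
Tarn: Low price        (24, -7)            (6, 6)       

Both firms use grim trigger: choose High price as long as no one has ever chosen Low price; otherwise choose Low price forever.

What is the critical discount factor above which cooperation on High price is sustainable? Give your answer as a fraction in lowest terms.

8/9

One-period gain from deviating is 24 − 8 = 16. The loss is 8 − 6 = 2 in every subsequent period, with present value 2·δ/(1−δ).
Deviation is unprofitable when 2·δ/(1−δ) ≥ 16, i.e. δ/(1−δ) ≥ 8.
Equivalently δ ≥ 16/(16+2) = 8/9.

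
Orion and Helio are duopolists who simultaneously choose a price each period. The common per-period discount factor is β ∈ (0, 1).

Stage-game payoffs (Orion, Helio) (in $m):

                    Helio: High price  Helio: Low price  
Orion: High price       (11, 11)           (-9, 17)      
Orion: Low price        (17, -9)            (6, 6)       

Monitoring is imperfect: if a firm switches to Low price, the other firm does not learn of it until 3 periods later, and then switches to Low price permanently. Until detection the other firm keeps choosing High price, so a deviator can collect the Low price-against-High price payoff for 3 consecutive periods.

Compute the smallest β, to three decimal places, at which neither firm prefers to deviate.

The best deviation is to choose Low price for all 3 undetected periods, earning 17 each, then 6 forever once detected.
Deviation value: 17(1−β^3)/(1−β) + 6β^3/(1−β); cooperation value: 11/(1−β).
IC: 11 ≥ 17(1−β^3) + 6β^3 = 17 − 11β^3.
So β^3 ≥ 6/11, giving β ≥ (6/11)^(1/3) ≈ 0.817.

0.817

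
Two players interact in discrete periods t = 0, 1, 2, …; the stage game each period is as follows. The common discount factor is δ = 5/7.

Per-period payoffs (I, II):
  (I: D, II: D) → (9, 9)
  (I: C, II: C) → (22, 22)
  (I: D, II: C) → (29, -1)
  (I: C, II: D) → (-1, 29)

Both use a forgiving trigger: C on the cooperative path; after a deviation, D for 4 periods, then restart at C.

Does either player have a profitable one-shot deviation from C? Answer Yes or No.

A one-shot deviation gives 29 now, then 9 for 4 periods, then back to 22.
Gain from deviating: (29−22) today; loss: (22−9) in each of the next 4 periods.
No-deviation condition: (22−9)(δ+…+δ^4) ≥ 29−22, i.e. δ+…+δ^4 ≥ 7/13.
At δ = 5/7: δ+…+δ^4 = 1.8492 ≥ 0.5385.
So cooperation is sustainable.

No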